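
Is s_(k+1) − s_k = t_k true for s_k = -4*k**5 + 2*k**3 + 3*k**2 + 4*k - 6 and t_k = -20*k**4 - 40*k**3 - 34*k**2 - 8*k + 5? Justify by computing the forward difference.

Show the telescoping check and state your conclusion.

valid (s_(k+1) − s_k reduces to t_k)

s_(k+1) = 4*k - 4*(k + 1)**5 + 2*(k + 1)**3 + 3*(k + 1)**2 - 2
s_(k+1) − s_k = -20*k**4 - 40*k**3 - 34*k**2 - 8*k + 5
(s_(k+1) − s_k) − t_k = 0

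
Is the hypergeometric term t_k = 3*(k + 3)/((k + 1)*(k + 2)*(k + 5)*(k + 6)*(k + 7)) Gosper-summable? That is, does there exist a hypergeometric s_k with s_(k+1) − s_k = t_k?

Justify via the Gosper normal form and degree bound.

Yes. s_k = k*(k**2 + 12*k + 41)/(30*(k**3 + 12*k**2 + 41*k + 30)).

Step 1: r(k) = (k + 1)*(k + 4)*(k + 5)/((k + 3)**2*(k + 8)).
So A=k + 1 and B=k + 8, with C=k**3 + 10*k**2 + 33*k + 36.
Key eq: (k + 1)·f(k+1) = (k + 7)·f(k) + (k**3 + 10*k**2 + 33*k + 36).
Degrees (1,1,3) ⇒ d ≤ 6.
A polynomial solution: f(k) = k*(k + 2)*(k + 3)*(k + 4)*(k**2 + 12*k + 41)/90.
Get s_k = R·t_k = k*(k**2 + 12*k + 41)/(30*(k**3 + 12*k**2 + 41*k + 30)) with R(k) = B(k−1)f(k)/C(k) = k*(k + 2)*(k + 7)*(k**2 + 12*k + 41)/(90*(k + 3)).
Δs = 3*(k + 3)/(k**5 + 21*k**4 + 163*k**3 + 567*k**2 + 844*k + 420), as required.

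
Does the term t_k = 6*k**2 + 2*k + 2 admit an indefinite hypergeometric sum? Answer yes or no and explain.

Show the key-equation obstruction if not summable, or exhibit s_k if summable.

Yes. s_k = 2*k*(k**2 - k + 1).

r(k) = (k + 3*(k + 1)**2 + 2)/(3*k**2 + k + 1) after simplifying.
Normal form (A,B,C) = (1, 1, k**2 + k/3 + 1/3).
f must satisfy (1)·f(k+1) − (1)·f(k) = k**2 + k/3 + 1/3.
Degrees (0,0,2) ⇒ d ≤ 3.
Solving with deg f ≤ 3: f(k) = k*(k**2 - k + 1)/3.
Then R = B(k−1)f/C = k*(k**2 - k + 1)/(3*k**2 + k + 1), so s_k = R(k)·t_k = 2*k*(k**2 - k + 1).
Check: Δs_k = 6*k**2 + 2*k + 2. ✓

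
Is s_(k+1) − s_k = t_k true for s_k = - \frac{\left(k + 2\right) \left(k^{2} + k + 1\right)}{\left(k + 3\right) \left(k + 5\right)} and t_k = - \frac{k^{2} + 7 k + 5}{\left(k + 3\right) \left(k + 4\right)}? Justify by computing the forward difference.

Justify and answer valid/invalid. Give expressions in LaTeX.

s_(k+1) = -(k + 3)*(k + (k + 1)**2 + 2)/((k + 4)*(k + 6))
s_(k+1) − s_k = (-k**4 - 18*k**3 - 91*k**2 - 160*k - 87)/(k**4 + 18*k**3 + 119*k**2 + 342*k + 360)
(s_(k+1) − s_k) − t_k = 21*(k**2 + 5*k + 3)/(k**4 + 18*k**3 + 119*k**2 + 342*k + 360)

Invalid: residual \frac{21 \left(k^{2} + 5 k + 3\right)}{k^{4} + 18 k^{3} + 119 k^{2} + 342 k + 360} ≠ 0.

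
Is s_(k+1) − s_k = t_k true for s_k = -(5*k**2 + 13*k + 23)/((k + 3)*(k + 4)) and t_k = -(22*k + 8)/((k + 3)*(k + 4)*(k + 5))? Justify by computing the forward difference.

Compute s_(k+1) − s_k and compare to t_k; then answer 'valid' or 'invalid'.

Valid: the claim telescopes to t_k.

s_(k+1) = (-13*k - 5*(k + 1)**2 - 36)/((k + 4)*(k + 5))
s_(k+1) − s_k = 2*(-11*k - 4)/(k**3 + 12*k**2 + 47*k + 60)
(s_(k+1) − s_k) − t_k = 0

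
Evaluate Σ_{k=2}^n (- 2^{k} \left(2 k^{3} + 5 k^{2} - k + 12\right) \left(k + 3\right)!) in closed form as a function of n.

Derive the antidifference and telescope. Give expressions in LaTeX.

Compute t_(k+1)/t_k: get 2*(2*k**4 + 19*k**3 + 59*k**2 + 78*k + 72)/(2*k**3 + 5*k**2 - k + 12).
A = 2*k + 8, B = 1, C = k**3 + 5*k**2/2 - k/2 + 6.
f must satisfy (2*k + 8)·f(k+1) − (1)·f(k) = k**3 + 5*k**2/2 - k/2 + 6.
deg f ≤ 2 (via 1,0,3).
Coefficient equations give f(k) = (k**2 - 3*k + 4)/2.
Certificate R = B(k−1)f/C = (k**2 - 3*k + 4)/(2*k**3 + 5*k**2 - k + 12) gives s_k = -2**k*(k**2 - 3*k + 4)*factorial(k + 3).
Check: Δs_k = -2**k*(2*k**3 + 5*k**2 - k + 12)*factorial(k + 3). ✓
Σ_(k=2)^n t_k = s_(n+1) − s_(2) = (-2**(n + 1)*(n**2 - n + 2)*factorial(n + 4)) − (-960), i.e. -2*2**n*n**2*factorial(n + 4) + 2*2**n*n*factorial(n + 4) - 4*2**n*factorial(n + 4) + 960.

S(n) = - 2 \cdot 2^{n} n^{2} \left(n + 4\right)! + 2 \cdot 2^{n} n \left(n + 4\right)! - 4 \cdot 2^{n} \left(n + 4\right)! + 960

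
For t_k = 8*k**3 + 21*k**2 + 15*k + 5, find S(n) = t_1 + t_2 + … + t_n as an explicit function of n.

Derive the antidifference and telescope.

S(n) = n*(2*n**3 + 11*n**2 + 20*n + 16)

Ratio r(k) = (8*k**3 + 45*k**2 + 81*k + 49)/(8*k**3 + 21*k**2 + 15*k + 5).
So A=1 and B=1, with C=k**3 + 21*k**2/8 + 15*k/8 + 5/8.
Key eq: (1)·f(k+1) = (1)·f(k) + (k**3 + 21*k**2/8 + 15*k/8 + 5/8).
d = 4 from the (0,0,3) case.
Solve for f: f(k) = k*(2*k**3 + 3*k**2 - k + 1)/8 (degree 4 ≤ 4).
So s_k = (B(k−1)f/C)·t_k = (k*(2*k**3 + 3*k**2 - k + 1)/(8*k**3 + 21*k**2 + 15*k + 5))·t_k = k*(2*k**3 + 3*k**2 - k + 1).
s_(k+1) − s_k = 8*k**3 + 21*k**2 + 15*k + 5 = t_k.
Telescope: S(n) = s_(n+1) − s_(1) = 2*n**4 + 11*n**3 + 20*n**2 + 16*n + 5 − (5) = n*(2*n**3 + 11*n**2 + 20*n + 16).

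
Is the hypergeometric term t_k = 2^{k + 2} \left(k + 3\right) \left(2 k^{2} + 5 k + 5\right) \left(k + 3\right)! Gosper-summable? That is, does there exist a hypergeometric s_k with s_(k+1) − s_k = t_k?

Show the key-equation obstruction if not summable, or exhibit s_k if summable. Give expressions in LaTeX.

Yes. s_k = 2^{k + 2} \left(k^{2} + 1\right) \left(k + 3\right)!.

Step 1: r(k) = (k + 4)**2*(10*k + 4*(k + 1)**2 + 20)/((k + 3)*(2*k**2 + 5*k + 5)).
So A=2*k + 8 and B=1, with C=k**3 + 11*k**2/2 + 10*k + 15/2.
Need (2*k + 8)·f(k+1) − (1)·f(k) = k**3 + 11*k**2/2 + 10*k + 15/2.
Bound: deg f ≤ 2.
Solve for f: f(k) = (k**2 + 1)/2 (degree 2 ≤ 2).
Then R = B(k−1)f/C = (k**2 + 1)/((k + 3)*(2*k**2 + 5*k + 5)), so s_k = R(k)·t_k = 2**(k + 2)*(k**2 + 1)*factorial(k + 3).
Verify: 2**(k + 2)*(k + 3)*(2*k**2 + 5*k + 5)*factorial(k + 3) matches t_k.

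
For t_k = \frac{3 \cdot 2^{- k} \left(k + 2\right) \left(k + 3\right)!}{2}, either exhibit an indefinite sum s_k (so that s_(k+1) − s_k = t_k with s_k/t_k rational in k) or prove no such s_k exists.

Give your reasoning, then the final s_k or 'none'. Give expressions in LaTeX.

r(k) = (k + 3)*(k + 4)/(2*(k + 2)) after simplifying.
Gosper form: A/B · C(k+1)/C(k) with A=k/2 + 2, B=1, C=k + 2.
Need (k/2 + 2)·f(k+1) − (1)·f(k) = k + 2.
Bound: deg f ≤ 0.
A polynomial solution: f(k) = 2.
Get s_k = R·t_k = 3*factorial(k + 3)/2**k with R(k) = B(k−1)f(k)/C(k) = 2/(k + 2).
Check: Δs_k = 3*(k + 2)*factorial(k + 3)/(2*2**k). ✓

s_k = 3 \cdot 2^{- k} \left(k + 3\right)!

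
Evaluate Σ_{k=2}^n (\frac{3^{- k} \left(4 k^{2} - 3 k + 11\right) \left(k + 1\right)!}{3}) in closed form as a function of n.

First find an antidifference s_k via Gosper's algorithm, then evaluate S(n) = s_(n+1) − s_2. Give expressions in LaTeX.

Ratio r(k) = (k + 2)*(-3*k + 4*(k + 1)**2 + 8)/(3*(4*k**2 - 3*k + 11)).
Take A(k)=k/3 + 2/3, B(k)=1, C(k)=k**2 - 3*k/4 + 11/4.
Solve (k/3 + 2/3)·f(k+1) − (1)·f(k) = k**2 - 3*k/4 + 11/4.
deg f ≤ 1 (via 1,0,2).
Coefficient equations give f(k) = 3*(4*k - 3)/4.
Get s_k = R·t_k = (4*k - 3)*factorial(k + 1)/3**k with R(k) = B(k−1)f(k)/C(k) = 3*(4*k - 3)/(4*k**2 - 3*k + 11).
s_(k+1) − s_k = (4*k**2 - 3*k + 11)*factorial(k + 1)/(3*3**k) = t_k.
s_(n+1) = 3**(-n - 1)*(4*n + 1)*factorial(n + 2) and s_(2) = 10/3, so S(n) = 3**(-n - 1)*(-10*3**n + 4*n**3*factorial(n) + 13*n**2*factorial(n) + 11*n*factorial(n) + 2*factorial(n)).

S(n) = 3^{- n - 1} \left(- 10 \cdot 3^{n} + 4 n^{3} n! + 13 n^{2} n! + 11 n n! + 2 n!\right)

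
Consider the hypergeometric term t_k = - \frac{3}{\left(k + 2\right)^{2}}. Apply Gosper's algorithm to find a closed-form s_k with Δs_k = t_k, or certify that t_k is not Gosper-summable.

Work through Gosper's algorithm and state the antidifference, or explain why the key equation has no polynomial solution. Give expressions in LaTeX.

Compute t_(k+1)/t_k: get (k + 2)**2/(k + 3)**2.
Gosper form: A/B · C(k+1)/C(k) with A=k**2 + 4*k + 4, B=k**2 + 6*k + 9, C=1.
f must satisfy (k**2 + 4*k + 4)·f(k+1) − (k**2 + 4*k + 4)·f(k) = 1.
d = 0 from the (2,2,0) case.
Write f(k) = c0. Then LHS − RHS = -1, requiring -1 = 0: contradictory. No certificate.

none — t_k is not Gosper-summable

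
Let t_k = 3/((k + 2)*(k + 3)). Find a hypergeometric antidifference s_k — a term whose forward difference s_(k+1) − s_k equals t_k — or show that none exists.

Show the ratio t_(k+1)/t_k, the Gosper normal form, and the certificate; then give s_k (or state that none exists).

r(k) = (k + 2)/(k + 4) after simplifying.
Factor: A=k + 2; B=k + 4; C=1.
Key eq: (k + 2)·f(k+1) = (k + 3)·f(k) + (1).
Bound: deg f ≤ 1.
A polynomial solution: f(k) = k/2.
So s_k = (B(k−1)f/C)·t_k = (k*(k + 3)/2)·t_k = 3*k/(2*(k + 2)).
s_(k+1) − s_k = 3/(k**2 + 5*k + 6) = t_k.

s_k = 3*k/(2*(k + 2))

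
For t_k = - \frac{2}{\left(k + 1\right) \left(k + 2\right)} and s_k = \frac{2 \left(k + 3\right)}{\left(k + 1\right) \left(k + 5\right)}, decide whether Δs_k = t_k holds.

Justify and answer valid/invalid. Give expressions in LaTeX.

s_(k+1) = 2*(k + 4)/((k + 2)*(k + 6))
s_(k+1) − s_k = 2*(-k**2 - 7*k - 16)/(k**4 + 14*k**3 + 65*k**2 + 112*k + 60)
(s_(k+1) − s_k) − t_k = 4*(2*k + 7)/(k**4 + 14*k**3 + 65*k**2 + 112*k + 60)

Invalid: residual \frac{4 \left(2 k + 7\right)}{k^{4} + 14 k^{3} + 65 k^{2} + 112 k + 60} ≠ 0.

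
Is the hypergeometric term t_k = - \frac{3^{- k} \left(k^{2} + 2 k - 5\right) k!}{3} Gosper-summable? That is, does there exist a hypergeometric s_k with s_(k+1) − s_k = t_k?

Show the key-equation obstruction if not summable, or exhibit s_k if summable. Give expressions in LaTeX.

Yes. s_k = - 3^{- k} \left(k + 3\right) k!.

Compute t_(k+1)/t_k: get (k + 1)*(2*k + (k + 1)**2 - 3)/(3*(k**2 + 2*k - 5)).
A = k/3 + 1/3, B = 1, C = k**2 + 2*k - 5.
f must satisfy (k/3 + 1/3)·f(k+1) − (1)·f(k) = k**2 + 2*k - 5.
d = 1 from the (1,0,2) case.
Match coefficients ⇒ f(k) = 3*(k + 3).
Get s_k = R·t_k = -(k + 3)*factorial(k)/3**k with R(k) = B(k−1)f(k)/C(k) = 3*(k + 3)/(k**2 + 2*k - 5).
Δs = -(k**2 + 2*k - 5)*factorial(k)/(3*3**k), as required.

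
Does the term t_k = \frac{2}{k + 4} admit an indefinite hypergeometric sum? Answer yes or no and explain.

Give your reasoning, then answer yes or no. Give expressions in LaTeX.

Ratio r(k) = (k + 4)/(k + 5).
Gosper form: A/B · C(k+1)/C(k) with A=k + 4, B=k + 5, C=1.
f must satisfy (k + 4)·f(k+1) − (k + 4)·f(k) = 1.
Degrees (1,1,0) ⇒ d ≤ 0.
Put f(k) = c0: A·f(k+1) − B(k−1)·f(k) − C = -1; need -1 = 0 — inconsistent ⇒ no f, not summable.

No; the coefficient equations for f are inconsistent.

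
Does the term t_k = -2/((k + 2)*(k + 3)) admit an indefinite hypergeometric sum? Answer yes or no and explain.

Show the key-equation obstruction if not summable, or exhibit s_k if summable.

Yes. s_k = -k/(k + 2).

Ratio r(k) = (k + 2)/(k + 4).
Factor: A=k + 2; B=k + 4; C=1.
Key eq: (k + 2)·f(k+1) = (k + 3)·f(k) + (1).
Bound: deg f ≤ 1.
Solving with deg f ≤ 1: f(k) = k/2.
Then R = B(k−1)f/C = k*(k + 3)/2, so s_k = R(k)·t_k = -k/(k + 2).
s_(k+1) − s_k = -2/(k**2 + 5*k + 6) = t_k.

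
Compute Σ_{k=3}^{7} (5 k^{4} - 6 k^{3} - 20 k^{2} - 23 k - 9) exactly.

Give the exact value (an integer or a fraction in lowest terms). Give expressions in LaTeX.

Ratio r(k) = (5*k**4 + 14*k**3 - 8*k**2 - 61*k - 53)/(5*k**4 - 6*k**3 - 20*k**2 - 23*k - 9).
A = 1, B = 1, C = k**4 - 6*k**3/5 - 4*k**2 - 23*k/5 - 9/5.
f must satisfy (1)·f(k+1) − (1)·f(k) = k**4 - 6*k**3/5 - 4*k**2 - 23*k/5 - 9/5.
From deg A=0, deg B=0, deg C=4: d=5.
A polynomial solution: f(k) = k*(k**4 - 4*k**3 - 2*k**2 - 3*k - 1)/5.
Then R = B(k−1)f/C = k*(k**4 - 4*k**3 - 2*k**2 - 3*k - 1)/(5*k**4 - 6*k**3 - 20*k**2 - 23*k - 9), so s_k = R(k)·t_k = k*(k**4 - 4*k**3 - 2*k**2 - 3*k - 1).
Δs = 5*k**4 - 6*k**3 - 20*k**2 - 23*k - 9, as required.
Telescoping: Σ = s_(8) − s_(3) = 15160 − (-165) = 15325.

Σ = 15325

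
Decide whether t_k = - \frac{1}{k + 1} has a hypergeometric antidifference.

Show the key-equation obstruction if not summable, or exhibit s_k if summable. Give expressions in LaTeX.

Step 1: r(k) = (k + 1)/(k + 2).
A = k + 1, B = k + 2, C = 1.
f must satisfy (k + 1)·f(k+1) − (k + 1)·f(k) = 1.
Bound: deg f ≤ 0.
Write f(k) = c0. Then LHS − RHS = -1, requiring -1 = 0: contradictory. No certificate.

No — key equation has no polynomial f.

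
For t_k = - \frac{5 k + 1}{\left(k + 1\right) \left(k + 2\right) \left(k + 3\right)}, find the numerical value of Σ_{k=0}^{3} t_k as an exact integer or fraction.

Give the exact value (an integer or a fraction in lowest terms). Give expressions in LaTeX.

Σ = -11/15

r(k) = (k + 1)*(5*k + 6)/((k + 4)*(5*k + 1)) after simplifying.
Take A(k)=k + 1, B(k)=k + 4, C(k)=k + 1/5.
f must satisfy (k + 1)·f(k+1) − (k + 3)·f(k) = k + 1/5.
From deg A=1, deg B=1, deg C=1: d=2.
Match coefficients ⇒ f(k) = k*(3*k - 1)/10.
Then R = B(k−1)f/C = k*(k + 3)*(3*k - 1)/(2*(5*k + 1)), so s_k = R(k)·t_k = k*(1 - 3*k)/(2*(k + 1)*(k + 2)).
s_(k+1) − s_k = (-5*k - 1)/(k**3 + 6*k**2 + 11*k + 6) = t_k.
Telescoping: Σ = s_(4) − s_(0) = -11/15 − (0) = -11/15.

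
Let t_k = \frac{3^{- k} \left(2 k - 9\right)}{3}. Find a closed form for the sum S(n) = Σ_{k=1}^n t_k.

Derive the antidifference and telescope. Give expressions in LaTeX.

The ratio is (2*k - 7)/(3*(2*k - 9)).
A = 1/3, B = 1, C = k - 9/2.
Solve (1/3)·f(k+1) − (1)·f(k) = k - 9/2.
Bound: deg f ≤ 1.
Solve for f: f(k) = -3*(k - 4)/2 (degree 1 ≤ 1).
Certificate R = B(k−1)f/C = -3*(k - 4)/(2*k - 9) gives s_k = (4 - k)/3**k.
Check: Δs_k = (2*k - 9)/(3*3**k). ✓
Telescope: S(n) = s_(n+1) − s_(1) = 3**(-n - 1)*(3 - n) − (1) = 3**(-n - 1)*(-3**(n + 1) - n + 3).

S(n) = 3^{- n - 1} \left(- 3^{n + 1} - n + 3\right)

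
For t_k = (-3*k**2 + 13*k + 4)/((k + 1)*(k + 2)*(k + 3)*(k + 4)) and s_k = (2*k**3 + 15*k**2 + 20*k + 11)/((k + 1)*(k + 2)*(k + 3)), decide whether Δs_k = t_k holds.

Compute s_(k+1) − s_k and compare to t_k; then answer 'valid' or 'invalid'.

s_(k+1) = (20*k + 2*(k + 1)**3 + 15*(k + 1)**2 + 31)/((k + 2)*(k + 3)*(k + 4))
s_(k+1) − s_k = (-3*k**2 + 13*k + 4)/(k**4 + 10*k**3 + 35*k**2 + 50*k + 24)
(s_(k+1) − s_k) − t_k = 0

valid (s_(k+1) − s_k reduces to t_k)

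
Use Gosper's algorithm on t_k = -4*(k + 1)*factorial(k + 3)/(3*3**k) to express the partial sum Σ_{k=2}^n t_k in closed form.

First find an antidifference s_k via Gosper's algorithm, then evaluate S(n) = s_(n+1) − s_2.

t_(k+1)/t_k = (k + 2)*(k + 4)/(3*(k + 1)).
A = k/3 + 4/3, B = 1, C = k + 1.
Key eq: (k/3 + 4/3)·f(k+1) = (1)·f(k) + (k + 1).
Degrees (1,0,1) ⇒ d ≤ 0.
Solving with deg f ≤ 0: f(k) = 3.
So s_k = (B(k−1)f/C)·t_k = (3/(k + 1))·t_k = -4*factorial(k + 3)/3**k.
Verify: -4*(k + 1)*factorial(k + 3)/(3*3**k) matches t_k.
Evaluate: s_(n+1) = -4*3**(-n - 1)*factorial(n + 4); subtract s_(2) = -160/3 ⇒ S(n) = 160/3 - 4*factorial(n + 4)/(3*3**n).

S(n) = 160/3 - 4*factorial(n + 4)/(3*3**n)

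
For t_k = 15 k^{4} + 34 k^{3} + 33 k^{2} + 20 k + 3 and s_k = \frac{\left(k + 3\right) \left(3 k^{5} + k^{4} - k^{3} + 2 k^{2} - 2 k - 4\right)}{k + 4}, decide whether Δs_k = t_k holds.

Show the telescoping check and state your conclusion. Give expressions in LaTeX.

s_(k+1) = (3*k**6 + 28*k**5 + 97*k**4 + 167*k**3 + 158*k**2 + 71*k - 4)/(k + 5)
s_(k+1) − s_k = (15*k**6 + 157*k**5 + 546*k**4 + 827*k**3 + 693*k**2 + 342*k + 44)/(k**2 + 9*k + 20)
(s_(k+1) − s_k) − t_k = (-12*k**5 - 93*k**4 - 170*k**3 - 150*k**2 - 85*k - 16)/(k**2 + 9*k + 20)

Invalid: residual \frac{- 12 k^{5} - 93 k^{4} - 170 k^{3} - 150 k^{2} - 85 k - 16}{k^{2} + 9 k + 20} ≠ 0.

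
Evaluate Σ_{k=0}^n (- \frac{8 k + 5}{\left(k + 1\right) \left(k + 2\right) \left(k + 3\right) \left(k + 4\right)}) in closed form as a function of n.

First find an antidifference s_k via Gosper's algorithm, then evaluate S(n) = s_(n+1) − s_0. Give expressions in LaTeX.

t_(k+1)/t_k = (k + 1)*(8*k + 13)/((k + 5)*(8*k + 5)).
A = k + 1, B = k + 5, C = k + 5/8.
Set up (k + 1)·f(k+1) − (k + 4)·f(k) − (k + 5/8) = 0.
Bound: deg f ≤ 3.
A polynomial solution: f(k) = k*(k**2 + 6*k + 3)/16.
Certificate R = B(k−1)f/C = k*(k + 4)*(k**2 + 6*k + 3)/(2*(8*k + 5)) gives s_k = k*(-k**2 - 6*k - 3)/(2*(k + 1)*(k + 2)*(k + 3)).
Check: Δs_k = (-8*k - 5)/(k**4 + 10*k**3 + 35*k**2 + 50*k + 24). ✓
Evaluate: s_(n+1) = (-n**3 - 9*n**2 - 18*n - 10)/(2*(n**3 + 9*n**2 + 26*n + 24)); subtract s_(0) = 0 ⇒ S(n) = (-n**3 - 9*n**2 - 18*n - 10)/(2*(n**3 + 9*n**2 + 26*n + 24)).

S(n) = \frac{- n^{3} - 9 n^{2} - 18 n - 10}{2 \left(n^{3} + 9 n^{2} + 26 n + 24\right)}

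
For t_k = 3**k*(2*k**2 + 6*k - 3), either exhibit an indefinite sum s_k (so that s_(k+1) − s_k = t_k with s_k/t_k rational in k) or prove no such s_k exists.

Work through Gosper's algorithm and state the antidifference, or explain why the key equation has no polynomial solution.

s_k = 3**k*(k**2 - 3)

The ratio is 3*(2*k**2 + 10*k + 5)/(2*k**2 + 6*k - 3).
So A=3 and B=1, with C=k**2 + 3*k - 3/2.
Key eq: (3)·f(k+1) = (1)·f(k) + (k**2 + 3*k - 3/2).
From deg A=0, deg B=0, deg C=2: d=2.
Solve for f: f(k) = (k**2 - 3)/2 (degree 2 ≤ 2).
Get s_k = R·t_k = 3**k*(k**2 - 3) with R(k) = B(k−1)f(k)/C(k) = (k**2 - 3)/(2*k**2 + 6*k - 3).
s_(k+1) − s_k = 3**k*(2*k**2 + 6*k - 3) = t_k.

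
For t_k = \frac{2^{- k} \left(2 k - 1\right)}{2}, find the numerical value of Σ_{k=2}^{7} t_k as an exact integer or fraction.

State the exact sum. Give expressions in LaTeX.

r(k) = (2*k + 1)/(2*(2*k - 1)) after simplifying.
Take A(k)=1/2, B(k)=1, C(k)=k - 1/2.
Solve (1/2)·f(k+1) − (1)·f(k) = k - 1/2.
d = 1 from the (0,0,1) case.
A polynomial solution: f(k) = -2*k - 1.
Get s_k = R·t_k = (-2*k - 1)/2**k with R(k) = B(k−1)f(k)/C(k) = -2*(2*k + 1)/(2*k - 1).
Check: Δs_k = (2*k - 1)/(2*2**k). ✓
Σ_(k=2)^(7) t_k = s_(8) − s_(2) = -17/256 − (-5/4) = 303/256.

Σ = 303/256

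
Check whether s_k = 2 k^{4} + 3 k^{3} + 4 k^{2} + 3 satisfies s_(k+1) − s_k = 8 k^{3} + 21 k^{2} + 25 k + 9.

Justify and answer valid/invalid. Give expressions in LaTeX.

s_(k+1) = 2*k**4 + 11*k**3 + 25*k**2 + 25*k + 12
s_(k+1) − s_k = 8*k**3 + 21*k**2 + 25*k + 9
(s_(k+1) − s_k) − t_k = 0

valid (s_(k+1) − s_k reduces to t_k)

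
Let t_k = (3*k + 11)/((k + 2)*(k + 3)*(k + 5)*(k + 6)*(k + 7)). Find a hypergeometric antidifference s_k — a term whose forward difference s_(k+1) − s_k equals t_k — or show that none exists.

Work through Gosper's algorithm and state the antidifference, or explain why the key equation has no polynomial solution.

t_(k+1)/t_k = (k + 2)*(k + 5)*(3*k + 14)/((k + 4)*(k + 8)*(3*k + 11)).
So A=k + 2 and B=k + 8, with C=k**2 + 23*k/3 + 44/3.
Need (k + 2)·f(k+1) − (k + 7)·f(k) = k**2 + 23*k/3 + 44/3.
d = 5 from the (1,1,2) case.
Solve for f: f(k) = k*(k + 3)*(k + 4)*(k**2 + 13*k + 52)/180 (degree 5 ≤ 5).
Get s_k = R·t_k = k*(k**2 + 13*k + 52)/(60*(k**3 + 13*k**2 + 52*k + 60)) with R(k) = B(k−1)f(k)/C(k) = k*(k + 3)*(k + 7)*(k**2 + 13*k + 52)/(60*(3*k + 11)).
Check: Δs_k = (3*k + 11)/(k**5 + 23*k**4 + 203*k**3 + 853*k**2 + 1692*k + 1260). ✓

s_k = k*(k**2 + 13*k + 52)/(60*(k**3 + 13*k**2 + 52*k + 60))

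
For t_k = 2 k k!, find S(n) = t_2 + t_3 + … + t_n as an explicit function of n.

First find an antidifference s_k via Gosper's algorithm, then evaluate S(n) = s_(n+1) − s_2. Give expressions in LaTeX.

Compute t_(k+1)/t_k: get (k + 1)**2/k.
Normal form (A,B,C) = (k + 1, 1, k).
f must satisfy (k + 1)·f(k+1) − (1)·f(k) = k.
Degrees (1,0,1) ⇒ d ≤ 0.
Coefficient equations give f(k) = 1.
R(k) = B(k−1)·f(k)/C(k) = 1/k; s_k = R·t_k = 2*factorial(k).
Verify: 2*k*factorial(k) matches t_k.
Σ_(k=2)^n t_k = s_(n+1) − s_(2) = (2*factorial(n + 1)) − (4), i.e. 2*factorial(n + 1) - 4.

S(n) = 2 \left(n + 1\right)! - 4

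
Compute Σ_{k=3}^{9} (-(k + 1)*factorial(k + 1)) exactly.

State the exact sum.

Step 1: r(k) = (k + 2)**2/(k + 1).
Take A(k)=k + 2, B(k)=1, C(k)=k + 1.
Need (k + 2)·f(k+1) − (1)·f(k) = k + 1.
d = 0 from the (1,0,1) case.
Solve for f: f(k) = 1 (degree 0 ≤ 0).
R(k) = B(k−1)·f(k)/C(k) = 1/(k + 1); s_k = R·t_k = -factorial(k + 1).
Verify: -(k + 1)*factorial(k + 1) matches t_k.
Sum = s_(10) − s_(3); s_(10) = -39916800, s_(3) = -24 ⇒ -39916776.

Σ = -39916776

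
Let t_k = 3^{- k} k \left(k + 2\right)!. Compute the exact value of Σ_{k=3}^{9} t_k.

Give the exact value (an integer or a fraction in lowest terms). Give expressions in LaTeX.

Step 1: r(k) = (k + 1)*(k + 3)/(3*k).
A = k/3 + 1, B = 1, C = k.
Need (k/3 + 1)·f(k+1) − (1)·f(k) = k.
d = 0 from the (1,0,1) case.
Solving with deg f ≤ 0: f(k) = 3.
So s_k = (B(k−1)f/C)·t_k = (3/k)·t_k = 3**(1 - k)*factorial(k + 2).
Δs = k*factorial(k + 2)/3**k, as required.
Telescoping: Σ = s_(10) − s_(3) = 1971200/81 − (40/3) = 1970120/81.

Σ = 1970120/81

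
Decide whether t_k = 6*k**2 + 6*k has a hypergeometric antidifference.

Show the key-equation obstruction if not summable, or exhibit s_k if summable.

Yes. s_k = 2*k*(k**2 - 1).

The ratio is (k + 2)/k.
A = 1, B = 1, C = k**2 + k.
Solve (1)·f(k+1) − (1)·f(k) = k**2 + k.
Bound: deg f ≤ 3.
Solve for f: f(k) = k*(k - 1)*(k + 1)/3 (degree 3 ≤ 3).
Then R = B(k−1)f/C = (k - 1)/3, so s_k = R(k)·t_k = 2*k*(k**2 - 1).
Verify: 6*k*(k + 1) matches t_k.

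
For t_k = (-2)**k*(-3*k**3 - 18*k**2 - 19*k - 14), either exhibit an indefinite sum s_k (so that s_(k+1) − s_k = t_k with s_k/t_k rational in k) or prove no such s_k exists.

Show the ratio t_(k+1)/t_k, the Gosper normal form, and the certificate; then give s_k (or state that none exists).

The ratio is 2*(-3*k**3 - 27*k**2 - 64*k - 54)/(3*k**3 + 18*k**2 + 19*k + 14).
So A=-2 and B=1, with C=k**3 + 6*k**2 + 19*k/3 + 14/3.
Set up (-2)·f(k+1) − (1)·f(k) − (k**3 + 6*k**2 + 19*k/3 + 14/3) = 0.
deg f ≤ 3 (via 0,0,3).
Match coefficients ⇒ f(k) = -(k**3 + 4*k**2 - k + 2)/3.
Certificate R = B(k−1)f/C = -(k**3 + 4*k**2 - k + 2)/(3*k**3 + 18*k**2 + 19*k + 14) gives s_k = (-2)**k*(k**3 + 4*k**2 - k + 2).
s_(k+1) − s_k = (-2)**k*(-3*k**3 - 18*k**2 - 19*k - 14) = t_k.

s_k = (-2)**k*(k**3 + 4*k**2 - k + 2)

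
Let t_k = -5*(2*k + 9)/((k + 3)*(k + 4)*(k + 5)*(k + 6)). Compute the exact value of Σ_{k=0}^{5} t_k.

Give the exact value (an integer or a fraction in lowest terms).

Σ = -28/99

The ratio is (k + 3)*(2*k + 11)/((k + 7)*(2*k + 9)).
A = k + 3, B = k + 7, C = k + 9/2.
Set up (k + 3)·f(k+1) − (k + 6)·f(k) − (k + 9/2) = 0.
Bound: deg f ≤ 3.
Coefficient equations give f(k) = k*(k + 4)*(k + 8)/30.
Get s_k = R·t_k = k*(-k - 8)/(3*(k**2 + 8*k + 15)) with R(k) = B(k−1)f(k)/C(k) = k*(k + 4)*(k + 6)*(k + 8)/(15*(2*k + 9)).
Δs = 5*(-2*k - 9)/(k**4 + 18*k**3 + 119*k**2 + 342*k + 360), as required.
Telescoping: Σ = s_(6) − s_(0) = -28/99 − (0) = -28/99.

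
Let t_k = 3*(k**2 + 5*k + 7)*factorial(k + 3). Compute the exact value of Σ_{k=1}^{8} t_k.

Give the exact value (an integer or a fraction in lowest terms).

Σ = 14370047856

Ratio r(k) = (k + 4)*(5*k + (k + 1)**2 + 12)/(k**2 + 5*k + 7).
Gosper form: A/B · C(k+1)/C(k) with A=k + 4, B=1, C=k**2 + 5*k + 7.
Set up (k + 4)·f(k+1) − (1)·f(k) − (k**2 + 5*k + 7) = 0.
deg f ≤ 1 (via 1,0,2).
A polynomial solution: f(k) = k + 1.
R(k) = B(k−1)·f(k)/C(k) = (k + 1)/(k**2 + 5*k + 7); s_k = R·t_k = 3*(k + 1)*factorial(k + 3).
Δs = 3*(k**2 + 5*k + 7)*factorial(k + 3), as required.
Sum = s_(9) − s_(1); s_(9) = 14370048000, s_(1) = 144 ⇒ 14370047856.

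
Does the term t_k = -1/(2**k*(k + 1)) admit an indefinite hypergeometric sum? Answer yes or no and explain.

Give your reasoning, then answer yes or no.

No — key equation has no polynomial f.

Step 1: r(k) = (k + 1)/(2*(k + 2)).
Take A(k)=k/2 + 1/2, B(k)=k + 2, C(k)=1.
Set up (k/2 + 1/2)·f(k+1) − (k + 1)·f(k) − (1) = 0.
From deg A=1, deg B=1, deg C=0: d=-1.
deg f ≤ -1 is impossible — no certificate.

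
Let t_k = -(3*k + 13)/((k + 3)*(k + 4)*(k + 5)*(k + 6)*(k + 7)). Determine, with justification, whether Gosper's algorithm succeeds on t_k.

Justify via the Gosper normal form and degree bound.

The ratio is (k + 3)*(3*k + 16)/((k + 8)*(3*k + 13)).
A = k + 3, B = k + 8, C = k + 13/3.
Key eq: (k + 3)·f(k+1) = (k + 7)·f(k) + (k + 13/3).
d = 4 from the (1,1,1) case.
Match coefficients ⇒ f(k) = k*(k + 4)*(k**2 + 14*k + 63)/270.
So s_k = (B(k−1)f/C)·t_k = (k*(k + 4)*(k + 7)*(k**2 + 14*k + 63)/(90*(3*k + 13)))·t_k = k*(-k**2 - 14*k - 63)/(90*(k**3 + 14*k**2 + 63*k + 90)).
Δs = (-3*k - 13)/(k**5 + 25*k**4 + 245*k**3 + 1175*k**2 + 2754*k + 2520), as required.

Yes. s_k = k*(-k**2 - 14*k - 63)/(90*(k**3 + 14*k**2 + 63*k + 90)).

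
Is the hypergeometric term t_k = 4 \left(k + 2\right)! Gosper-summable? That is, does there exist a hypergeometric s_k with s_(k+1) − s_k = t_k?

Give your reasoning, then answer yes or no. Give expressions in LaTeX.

Step 1: r(k) = k + 3.
A = k + 3, B = 1, C = 1.
f must satisfy (k + 3)·f(k+1) − (1)·f(k) = 1.
Degrees (1,0,0) ⇒ d ≤ -1.
Negative degree bound (-1): no f exists, t_k not Gosper-summable.

No; the degree bound rules out any f.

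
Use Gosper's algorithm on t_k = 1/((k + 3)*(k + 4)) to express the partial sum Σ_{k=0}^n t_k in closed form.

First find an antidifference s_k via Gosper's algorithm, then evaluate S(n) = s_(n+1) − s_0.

r(k) = (k + 3)/(k + 5) after simplifying.
Normal form (A,B,C) = (k + 3, k + 5, 1).
Key eq: (k + 3)·f(k+1) = (k + 4)·f(k) + (1).
Bound: deg f ≤ 1.
A polynomial solution: f(k) = k/3.
So s_k = (B(k−1)f/C)·t_k = (k*(k + 4)/3)·t_k = k/(3*(k + 3)).
Verify: 1/(k**2 + 7*k + 12) matches t_k.
Σ_(k=0)^n t_k = s_(n+1) − s_(0) = ((n + 1)/(3*(n + 4))) − (0), i.e. (n + 1)/(3*(n + 4)).

S(n) = (n + 1)/(3*(n + 4))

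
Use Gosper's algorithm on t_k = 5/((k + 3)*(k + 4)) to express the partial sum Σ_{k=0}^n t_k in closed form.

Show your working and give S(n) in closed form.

The ratio is (k + 3)/(k + 5).
Normal form (A,B,C) = (k + 3, k + 5, 1).
Set up (k + 3)·f(k+1) − (k + 4)·f(k) − (1) = 0.
Degrees (1,1,0) ⇒ d ≤ 1.
Coefficient equations give f(k) = k/3.
Get s_k = R·t_k = 5*k/(3*(k + 3)) with R(k) = B(k−1)f(k)/C(k) = k*(k + 4)/3.
s_(k+1) − s_k = 5/(k**2 + 7*k + 12) = t_k.
s_(n+1) = 5*(n + 1)/(3*(n + 4)) and s_(0) = 0, so S(n) = 5*(n + 1)/(3*(n + 4)).

S(n) = 5*(n + 1)/(3*(n + 4))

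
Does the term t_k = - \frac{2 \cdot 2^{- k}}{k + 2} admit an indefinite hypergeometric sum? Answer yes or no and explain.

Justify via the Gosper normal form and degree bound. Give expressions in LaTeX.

No — negative degree bound, so no certificate f.

Step 1: r(k) = (k + 2)/(2*(k + 3)).
So A=k/2 + 1 and B=k + 3, with C=1.
f must satisfy (k/2 + 1)·f(k+1) − (k + 2)·f(k) = 1.
deg f ≤ -1 (via 1,1,0).
d = -1 < 0 ⇒ no nonzero polynomial f; not summable.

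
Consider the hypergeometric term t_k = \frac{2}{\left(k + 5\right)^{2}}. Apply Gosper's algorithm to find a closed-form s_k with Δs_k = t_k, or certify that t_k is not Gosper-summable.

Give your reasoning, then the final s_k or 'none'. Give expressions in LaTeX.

no hypergeometric antidifference exists

r(k) = (k + 5)**2/(k + 6)**2 after simplifying.
Factor: A=k**2 + 10*k + 25; B=k**2 + 12*k + 36; C=1.
Key eq: (k**2 + 10*k + 25)·f(k+1) = (k**2 + 10*k + 25)·f(k) + (1).
Bound: deg f ≤ 0.
Generic f = c0 gives residual -1; -1 = 0 cannot hold, so t_k is not Gosper-summable.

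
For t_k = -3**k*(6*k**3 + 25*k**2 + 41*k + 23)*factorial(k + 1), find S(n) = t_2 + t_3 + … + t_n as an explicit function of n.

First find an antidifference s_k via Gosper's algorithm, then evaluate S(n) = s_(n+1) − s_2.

S(n) = -6*3**n*n**4*factorial(n) - 33*3**n*n**3*factorial(n) - 69*3**n*n**2*factorial(n) - 66*3**n*n*factorial(n) - 24*3**n*factorial(n) + 594

Step 1: r(k) = 3*(6*k**4 + 55*k**3 + 195*k**2 + 313*k + 190)/(6*k**3 + 25*k**2 + 41*k + 23).
Normal form (A,B,C) = (3*k + 6, 1, k**3 + 25*k**2/6 + 41*k/6 + 23/6).
Solve (3*k + 6)·f(k+1) − (1)·f(k) = k**3 + 25*k**2/6 + 41*k/6 + 23/6.
Degrees (1,0,3) ⇒ d ≤ 2.
Coefficient equations give f(k) = (2*k**2 + k + 1)/6.
Certificate R = B(k−1)f/C = (2*k**2 + k + 1)/(6*k**3 + 25*k**2 + 41*k + 23) gives s_k = -3**k*(2*k**2 + k + 1)*factorial(k + 1).
Verify: -3**k*(6*k**3 + 25*k**2 + 41*k + 23)*factorial(k + 1) matches t_k.
Evaluate: s_(n+1) = -3**(n + 1)*(2*n**2 + 5*n + 4)*factorial(n + 2); subtract s_(2) = -594 ⇒ S(n) = -6*3**n*n**4*factorial(n) - 33*3**n*n**3*factorial(n) - 69*3**n*n**2*factorial(n) - 66*3**n*n*factorial(n) - 24*3**n*factorial(n) + 594.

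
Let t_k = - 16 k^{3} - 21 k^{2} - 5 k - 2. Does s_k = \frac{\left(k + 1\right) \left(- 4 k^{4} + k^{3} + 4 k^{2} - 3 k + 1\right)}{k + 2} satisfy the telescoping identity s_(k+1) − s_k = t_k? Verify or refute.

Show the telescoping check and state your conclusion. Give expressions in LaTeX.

Invalid: residual \frac{12 k^{4} + 54 k^{3} + 51 k^{2} + 9 k + 5}{k^{2} + 5 k + 6} ≠ 0.

s_(k+1) = (-4*k**5 - 23*k**4 - 47*k**3 - 42*k**2 - 17*k - 2)/(k + 3)
s_(k+1) − s_k = (-16*k**5 - 89*k**4 - 152*k**3 - 102*k**2 - 31*k - 7)/(k**2 + 5*k + 6)
(s_(k+1) − s_k) − t_k = (12*k**4 + 54*k**3 + 51*k**2 + 9*k + 5)/(k**2 + 5*k + 6)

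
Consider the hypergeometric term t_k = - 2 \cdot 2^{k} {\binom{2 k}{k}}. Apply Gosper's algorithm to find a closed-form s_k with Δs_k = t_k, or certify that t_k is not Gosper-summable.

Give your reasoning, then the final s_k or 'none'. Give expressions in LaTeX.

no hypergeometric antidifference exists

r(k) = 4*(2*k + 1)/(k + 1) after simplifying.
A = 8*k + 4, B = k + 1, C = 1.
Solve (8*k + 4)·f(k+1) − (k)·f(k) = 1.
d = -1 from the (1,1,0) case.
Bound -1 < 0, so the key equation has no polynomial solution.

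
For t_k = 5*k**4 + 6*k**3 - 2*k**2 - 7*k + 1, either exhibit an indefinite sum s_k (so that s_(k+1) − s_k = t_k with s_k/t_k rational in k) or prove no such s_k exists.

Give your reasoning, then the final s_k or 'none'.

r(k) = (5*k**4 + 26*k**3 + 46*k**2 + 27*k + 3)/(5*k**4 + 6*k**3 - 2*k**2 - 7*k + 1) after simplifying.
Gosper form: A/B · C(k+1)/C(k) with A=1, B=1, C=k**4 + 6*k**3/5 - 2*k**2/5 - 7*k/5 + 1/5.
Need (1)·f(k+1) − (1)·f(k) = k**4 + 6*k**3/5 - 2*k**2/5 - 7*k/5 + 1/5.
d = 5 from the (0,0,4) case.
Solve for f: f(k) = k*(k**4 - k**3 - 2*k**2 - k + 4)/5 (degree 5 ≤ 5).
Certificate R = B(k−1)f/C = k*(k**4 - k**3 - 2*k**2 - k + 4)/(5*k**4 + 6*k**3 - 2*k**2 - 7*k + 1) gives s_k = k*(k**4 - k**3 - 2*k**2 - k + 4).
Verify: 5*k**4 + 6*k**3 - 2*k**2 - 7*k + 1 matches t_k.

s_k = k*(k**4 - k**3 - 2*k**2 - k + 4)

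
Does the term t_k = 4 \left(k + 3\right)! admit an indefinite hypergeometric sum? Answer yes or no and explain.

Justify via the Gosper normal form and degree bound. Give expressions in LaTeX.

Step 1: r(k) = k + 4.
Normal form (A,B,C) = (k + 4, 1, 1).
Set up (k + 4)·f(k+1) − (1)·f(k) − (1) = 0.
Degrees (1,0,0) ⇒ d ≤ -1.
deg f ≤ -1 is impossible — no certificate.

No — t_k has no hypergeometric antidifference.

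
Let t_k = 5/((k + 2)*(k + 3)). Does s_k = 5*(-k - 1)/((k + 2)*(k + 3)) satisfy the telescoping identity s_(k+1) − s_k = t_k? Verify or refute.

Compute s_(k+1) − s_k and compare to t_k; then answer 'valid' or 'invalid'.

Invalid: residual -20/(k**3 + 9*k**2 + 26*k + 24) ≠ 0.

s_(k+1) = 5*(-k - 2)/((k + 3)*(k + 4))
s_(k+1) − s_k = 5*k/(k**3 + 9*k**2 + 26*k + 24)
(s_(k+1) − s_k) − t_k = -20/(k**3 + 9*k**2 + 26*k + 24)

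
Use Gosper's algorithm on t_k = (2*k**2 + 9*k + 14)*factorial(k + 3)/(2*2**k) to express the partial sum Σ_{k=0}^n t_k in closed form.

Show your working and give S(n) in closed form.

r(k) = (k + 4)*(9*k + 2*(k + 1)**2 + 23)/(2*(2*k**2 + 9*k + 14)) after simplifying.
Normal form (A,B,C) = (k/2 + 2, 1, k**2 + 9*k/2 + 7).
Key eq: (k/2 + 2)·f(k+1) = (1)·f(k) + (k**2 + 9*k/2 + 7).
Degrees (1,0,2) ⇒ d ≤ 1.
Solve for f: f(k) = 2*k + 3 (degree 1 ≤ 1).
Then R = B(k−1)f/C = 2*(2*k + 3)/(2*k**2 + 9*k + 14), so s_k = R(k)·t_k = (2*k + 3)*factorial(k + 3)/2**k.
Δs = (2*k**2 + 9*k + 14)*factorial(k + 3)/(2*2**k), as required.
Telescope: S(n) = s_(n+1) − s_(0) = 2**(-n - 1)*(2*n + 5)*factorial(n + 4) − (18) = -18 + n*factorial(n + 4)/2**n + 5*factorial(n + 4)/(2*2**n).

S(n) = -18 + n*factorial(n + 4)/2**n + 5*factorial(n + 4)/(2*2**n)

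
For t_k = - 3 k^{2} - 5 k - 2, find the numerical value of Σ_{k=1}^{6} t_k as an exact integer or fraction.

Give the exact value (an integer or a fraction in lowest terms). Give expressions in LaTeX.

Σ = -390

r(k) = (3*k**2 + 11*k + 10)/(3*k**2 + 5*k + 2) after simplifying.
So A=1 and B=1, with C=k**2 + 5*k/3 + 2/3.
f must satisfy (1)·f(k+1) − (1)·f(k) = k**2 + 5*k/3 + 2/3.
deg f ≤ 3 (via 0,0,2).
Solving with deg f ≤ 3: f(k) = k**2*(k + 1)/3.
Then R = B(k−1)f/C = k**2/(3*k + 2), so s_k = R(k)·t_k = k**2*(-k - 1).
Verify: -3*k**2 - 5*k - 2 matches t_k.
Evaluate s at k=7 and k=1: -392 and -2; difference -390.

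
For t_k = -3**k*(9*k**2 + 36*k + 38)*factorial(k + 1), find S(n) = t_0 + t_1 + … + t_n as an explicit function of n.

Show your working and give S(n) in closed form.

S(n) = -9*3**n*n*factorial(n + 2) - 21*3**n*factorial(n + 2) + 4

Compute t_(k+1)/t_k: get 3*(9*k**3 + 72*k**2 + 191*k + 166)/(9*k**2 + 36*k + 38).
Factor: A=3*k + 6; B=1; C=k**2 + 4*k + 38/9.
Key eq: (3*k + 6)·f(k+1) = (1)·f(k) + (k**2 + 4*k + 38/9).
Degrees (1,0,2) ⇒ d ≤ 1.
A polynomial solution: f(k) = (3*k + 4)/9.
Then R = B(k−1)f/C = (3*k + 4)/(9*k**2 + 36*k + 38), so s_k = R(k)·t_k = -3**k*(3*k + 4)*factorial(k + 1).
Δs = -3**k*(9*k**2 + 36*k + 38)*factorial(k + 1), as required.
Evaluate: s_(n+1) = -3**(n + 1)*(3*n + 7)*factorial(n + 2); subtract s_(0) = -4 ⇒ S(n) = -9*3**n*n*factorial(n + 2) - 21*3**n*factorial(n + 2) + 4.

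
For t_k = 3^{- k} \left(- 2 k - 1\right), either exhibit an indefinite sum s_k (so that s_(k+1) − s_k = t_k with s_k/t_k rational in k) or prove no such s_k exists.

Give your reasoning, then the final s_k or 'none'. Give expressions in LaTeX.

s_k = 3^{1 - k} \left(k + 1\right)

Ratio r(k) = (2*k + 3)/(3*(2*k + 1)).
Take A(k)=1/3, B(k)=1, C(k)=k + 1/2.
Solve (1/3)·f(k+1) − (1)·f(k) = k + 1/2.
deg f ≤ 1 (via 0,0,1).
Match coefficients ⇒ f(k) = -3*(k + 1)/2.
Get s_k = R·t_k = 3**(1 - k)*(k + 1) with R(k) = B(k−1)f(k)/C(k) = -3*(k + 1)/(2*k + 1).
Check: Δs_k = (-2*k - 1)/3**k. ✓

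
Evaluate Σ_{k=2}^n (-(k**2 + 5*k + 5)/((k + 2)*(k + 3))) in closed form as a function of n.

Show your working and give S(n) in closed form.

Step 1: r(k) = (k + 2)*(5*k + (k + 1)**2 + 10)/((k + 4)*(k**2 + 5*k + 5)).
Gosper form: A/B · C(k+1)/C(k) with A=k + 2, B=k + 4, C=k**2 + 5*k + 5.
Key eq: (k + 2)·f(k+1) = (k + 3)·f(k) + (k**2 + 5*k + 5).
From deg A=1, deg B=1, deg C=2: d=2.
Solve for f: f(k) = k*(2*k + 3)/2 (degree 2 ≤ 2).
Then R = B(k−1)f/C = k*(k + 3)*(2*k + 3)/(2*(k**2 + 5*k + 5)), so s_k = R(k)·t_k = k*(-2*k - 3)/(2*(k + 2)).
Check: Δs_k = (-k**2 - 5*k - 5)/(k**2 + 5*k + 6). ✓
Evaluate: s_(n+1) = (-2*n**2 - 7*n - 5)/(2*(n + 3)); subtract s_(2) = -7/4 ⇒ S(n) = (-4*n**2 - 7*n + 11)/(4*(n + 3)).

S(n) = (-4*n**2 - 7*n + 11)/(4*(n + 3))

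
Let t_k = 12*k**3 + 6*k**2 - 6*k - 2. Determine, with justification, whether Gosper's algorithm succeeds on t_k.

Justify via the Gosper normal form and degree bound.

Ratio r(k) = (6*k**3 + 21*k**2 + 21*k + 5)/(6*k**3 + 3*k**2 - 3*k - 1).
Gosper form: A/B · C(k+1)/C(k) with A=1, B=1, C=k**3 + k**2/2 - k/2 - 1/6.
Solve (1)·f(k+1) − (1)·f(k) = k**3 + k**2/2 - k/2 - 1/6.
deg f ≤ 4 (via 0,0,3).
Solving with deg f ≤ 4: f(k) = k*(3*k**3 - 4*k**2 - 3*k + 2)/12.
Get s_k = R·t_k = k*(3*k**3 - 4*k**2 - 3*k + 2) with R(k) = B(k−1)f(k)/C(k) = k*(3*k**3 - 4*k**2 - 3*k + 2)/(2*(6*k**3 + 3*k**2 - 3*k - 1)).
Verify: 12*k**3 + 6*k**2 - 6*k - 2 matches t_k.

Yes. s_k = k*(3*k**3 - 4*k**2 - 3*k + 2).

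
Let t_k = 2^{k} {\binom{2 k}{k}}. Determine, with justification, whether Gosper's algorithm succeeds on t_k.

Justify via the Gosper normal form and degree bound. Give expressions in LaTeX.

t_(k+1)/t_k = 4*(2*k + 1)/(k + 1).
So A=8*k + 4 and B=k + 1, with C=1.
Solve (8*k + 4)·f(k+1) − (k)·f(k) = 1.
Bound: deg f ≤ -1.
deg f ≤ -1 is impossible — no certificate.

No — t_k has no hypergeometric antidifference.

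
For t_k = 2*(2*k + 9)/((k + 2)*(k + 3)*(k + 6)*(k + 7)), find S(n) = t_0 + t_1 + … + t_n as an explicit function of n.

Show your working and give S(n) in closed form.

S(n) = (n**2 + 10*n + 9)/(6*(n**2 + 10*n + 21))

Ratio r(k) = (k + 2)*(k + 6)*(2*k + 11)/((k + 4)*(k + 8)*(2*k + 9)).
Take A(k)=k + 2, B(k)=k + 8, C(k)=k**3 + 27*k**2/2 + 121*k/2 + 90.
Need (k + 2)·f(k+1) − (k + 7)·f(k) = k**3 + 27*k**2/2 + 121*k/2 + 90.
From deg A=1, deg B=1, deg C=3: d=5.
Coefficient equations give f(k) = k*(k + 3)*(k + 4)*(k + 5)*(k + 8)/24.
R(k) = B(k−1)·f(k)/C(k) = k*(k + 3)*(k + 7)*(k + 8)/(12*(2*k + 9)); s_k = R·t_k = k*(k + 8)/(6*(k**2 + 8*k + 12)).
s_(k+1) − s_k = 2*(2*k + 9)/(k**4 + 18*k**3 + 113*k**2 + 288*k + 252) = t_k.
Evaluate: s_(n+1) = (n**2 + 10*n + 9)/(6*(n**2 + 10*n + 21)); subtract s_(0) = 0 ⇒ S(n) = (n**2 + 10*n + 9)/(6*(n**2 + 10*n + 21)).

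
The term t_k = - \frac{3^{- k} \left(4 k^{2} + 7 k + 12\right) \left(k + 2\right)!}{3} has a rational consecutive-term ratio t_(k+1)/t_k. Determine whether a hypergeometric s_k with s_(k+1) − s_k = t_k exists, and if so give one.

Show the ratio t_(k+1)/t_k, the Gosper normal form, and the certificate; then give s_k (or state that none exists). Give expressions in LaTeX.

s_k = - 3^{- k} \left(4 k + 3\right) \left(k + 2\right)!

Ratio r(k) = (k + 3)*(7*k + 4*(k + 1)**2 + 19)/(3*(4*k**2 + 7*k + 12)).
A = k/3 + 1, B = 1, C = k**2 + 7*k/4 + 3.
Set up (k/3 + 1)·f(k+1) − (1)·f(k) − (k**2 + 7*k/4 + 3) = 0.
Degrees (1,0,2) ⇒ d ≤ 1.
A polynomial solution: f(k) = 3*(4*k + 3)/4.
Get s_k = R·t_k = -(4*k + 3)*factorial(k + 2)/3**k with R(k) = B(k−1)f(k)/C(k) = 3*(4*k + 3)/(4*k**2 + 7*k + 12).
Check: Δs_k = -(4*k**2 + 7*k + 12)*factorial(k + 2)/(3*3**k). ✓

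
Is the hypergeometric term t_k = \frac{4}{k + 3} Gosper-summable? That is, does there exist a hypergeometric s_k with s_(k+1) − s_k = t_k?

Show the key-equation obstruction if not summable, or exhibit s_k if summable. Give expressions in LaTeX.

No — t_k has no hypergeometric antidifference.

Step 1: r(k) = (k + 3)/(k + 4).
Normal form (A,B,C) = (k + 3, k + 4, 1).
Set up (k + 3)·f(k+1) − (k + 3)·f(k) − (1) = 0.
From deg A=1, deg B=1, deg C=0: d=0.
f = c0 ⇒ A·f(k+1) − B(k−1)·f(k) − C = -1. The system {-1 = 0} is inconsistent; no antidifference.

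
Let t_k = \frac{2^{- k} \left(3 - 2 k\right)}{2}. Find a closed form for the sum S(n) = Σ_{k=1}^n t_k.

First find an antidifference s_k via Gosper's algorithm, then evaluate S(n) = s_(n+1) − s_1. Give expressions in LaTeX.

S(n) = 2^{- n - 1} \left(- 2^{n} + 2 n + 1\right)

r(k) = (2*k - 1)/(2*(2*k - 3)) after simplifying.
Normal form (A,B,C) = (1/2, 1, k - 3/2).
f must satisfy (1/2)·f(k+1) − (1)·f(k) = k - 3/2.
Bound: deg f ≤ 1.
Coefficient equations give f(k) = 1 - 2*k.
So s_k = (B(k−1)f/C)·t_k = (-2*(2*k - 1)/(2*k - 3))·t_k = (2*k - 1)/2**k.
Check: Δs_k = (3 - 2*k)/(2*2**k). ✓
s_(n+1) = 2**(-n - 1)*(2*n + 1) and s_(1) = 1/2, so S(n) = 2**(-n - 1)*(-2**n + 2*n + 1).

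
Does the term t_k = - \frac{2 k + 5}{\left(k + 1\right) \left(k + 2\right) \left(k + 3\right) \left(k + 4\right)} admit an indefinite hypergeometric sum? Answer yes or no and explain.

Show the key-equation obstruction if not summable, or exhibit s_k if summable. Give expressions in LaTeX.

r(k) = (k + 1)*(2*k + 7)/((k + 5)*(2*k + 5)) after simplifying.
Take A(k)=k + 1, B(k)=k + 5, C(k)=k + 5/2.
Solve (k + 1)·f(k+1) − (k + 4)·f(k) = k + 5/2.
From deg A=1, deg B=1, deg C=1: d=3.
Match coefficients ⇒ f(k) = k*(k + 2)*(k + 4)/6.
So s_k = (B(k−1)f/C)·t_k = (k*(k + 2)*(k + 4)**2/(3*(2*k + 5)))·t_k = k*(-k - 4)/(3*(k**2 + 4*k + 3)).
Verify: (-2*k - 5)/(k**4 + 10*k**3 + 35*k**2 + 50*k + 24) matches t_k.

Yes. s_k = \frac{k \left(- k - 4\right)}{3 \left(k^{2} + 4 k + 3\right)}.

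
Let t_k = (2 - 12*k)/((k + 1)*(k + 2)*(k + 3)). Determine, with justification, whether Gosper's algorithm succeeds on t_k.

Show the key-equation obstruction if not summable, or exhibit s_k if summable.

Yes. s_k = -k*(5*k - 9)/(2*(k + 1)*(k + 2)).

Ratio r(k) = (k + 1)*(6*k + 5)/((k + 4)*(6*k - 1)).
So A=k + 1 and B=k + 4, with C=k - 1/6.
Set up (k + 1)·f(k+1) − (k + 3)·f(k) − (k - 1/6) = 0.
From deg A=1, deg B=1, deg C=1: d=2.
Solve for f: f(k) = k*(5*k - 9)/24 (degree 2 ≤ 2).
R(k) = B(k−1)·f(k)/C(k) = k*(k + 3)*(5*k - 9)/(4*(6*k - 1)); s_k = R·t_k = -k*(5*k - 9)/(2*(k + 1)*(k + 2)).
s_(k+1) − s_k = 2*(1 - 6*k)/(k**3 + 6*k**2 + 11*k + 6) = t_k.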